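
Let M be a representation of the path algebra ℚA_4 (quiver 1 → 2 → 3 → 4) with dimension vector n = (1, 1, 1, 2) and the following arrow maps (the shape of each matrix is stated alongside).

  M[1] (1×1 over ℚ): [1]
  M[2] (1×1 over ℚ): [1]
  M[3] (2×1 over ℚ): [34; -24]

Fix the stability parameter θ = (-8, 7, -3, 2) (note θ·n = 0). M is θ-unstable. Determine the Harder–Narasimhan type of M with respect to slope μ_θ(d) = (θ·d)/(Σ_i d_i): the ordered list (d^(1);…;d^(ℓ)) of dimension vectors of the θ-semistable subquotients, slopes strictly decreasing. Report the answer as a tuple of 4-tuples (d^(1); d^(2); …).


Interval decomposition of M: I[1,4], I[4,4].
HN type (ℓ=2): μ^(1)=2; μ^(2)=-8

((0, 1, 1, 2); (1, 0, 0, 0))


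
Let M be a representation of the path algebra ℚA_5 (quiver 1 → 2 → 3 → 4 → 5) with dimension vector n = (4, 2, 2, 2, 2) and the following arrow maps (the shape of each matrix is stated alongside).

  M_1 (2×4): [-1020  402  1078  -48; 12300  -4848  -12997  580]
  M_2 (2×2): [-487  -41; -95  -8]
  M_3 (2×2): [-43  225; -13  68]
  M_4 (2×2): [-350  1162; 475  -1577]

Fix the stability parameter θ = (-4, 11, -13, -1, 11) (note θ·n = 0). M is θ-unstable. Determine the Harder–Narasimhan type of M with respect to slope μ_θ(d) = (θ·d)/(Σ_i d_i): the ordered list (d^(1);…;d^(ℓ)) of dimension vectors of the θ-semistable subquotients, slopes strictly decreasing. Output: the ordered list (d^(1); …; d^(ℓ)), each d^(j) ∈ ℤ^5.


Interval decomposition of M: I[1,1]^2, I[1,4], I[1,5], I[5,5].
HN type (ℓ=3): μ^(1)=11; μ^(2)=-1; μ^(3)=-4

((0, 0, 0, 0, 2); (0, 2, 2, 2, 0); (4, 0, 0, 0, 0))


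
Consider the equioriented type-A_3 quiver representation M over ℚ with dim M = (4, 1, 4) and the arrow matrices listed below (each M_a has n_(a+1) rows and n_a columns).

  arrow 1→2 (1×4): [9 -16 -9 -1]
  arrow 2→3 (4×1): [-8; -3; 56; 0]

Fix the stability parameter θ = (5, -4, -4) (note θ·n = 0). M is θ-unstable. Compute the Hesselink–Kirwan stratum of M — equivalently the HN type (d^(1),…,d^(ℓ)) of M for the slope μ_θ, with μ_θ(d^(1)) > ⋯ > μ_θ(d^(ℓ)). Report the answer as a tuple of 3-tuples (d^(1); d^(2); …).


Interval decomposition of M: I[1,1]^3, I[1,3], I[3,3]^3.
HN type (ℓ=3): μ^(1)=5; μ^(2)=-1; μ^(3)=-4

((3, 0, 0); (1, 1, 1); (0, 0, 3))


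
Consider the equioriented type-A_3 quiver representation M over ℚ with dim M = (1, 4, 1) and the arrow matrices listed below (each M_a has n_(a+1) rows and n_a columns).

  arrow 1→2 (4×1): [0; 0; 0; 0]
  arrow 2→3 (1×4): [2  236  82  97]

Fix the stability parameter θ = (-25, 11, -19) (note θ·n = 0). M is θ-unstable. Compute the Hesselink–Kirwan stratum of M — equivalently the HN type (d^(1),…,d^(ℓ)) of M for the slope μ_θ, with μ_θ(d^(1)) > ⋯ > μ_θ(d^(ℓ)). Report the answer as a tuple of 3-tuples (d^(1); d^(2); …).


Barcode: M ≅ I[1,1], I[2,2]^3, I[2,3]. HN layers by μ_θ (3 steps, strictly decreasing):
  μ^(1)=11; μ^(2)=-4; μ^(3)=-25

((0, 3, 0); (0, 1, 1); (1, 0, 0))


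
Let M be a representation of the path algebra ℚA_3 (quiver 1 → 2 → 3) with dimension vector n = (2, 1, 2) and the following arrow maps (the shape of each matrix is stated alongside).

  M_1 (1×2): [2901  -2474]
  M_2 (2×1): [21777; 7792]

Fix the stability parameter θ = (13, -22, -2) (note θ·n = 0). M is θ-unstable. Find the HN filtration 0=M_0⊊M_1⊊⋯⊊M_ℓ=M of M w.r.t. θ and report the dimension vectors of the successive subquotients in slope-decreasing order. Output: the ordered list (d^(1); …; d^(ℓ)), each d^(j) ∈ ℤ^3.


Barcode: M ≅ I[1,1], I[1,3], I[3,3]. HN layers by μ_θ (3 steps, strictly decreasing):
  μ^(1)=13; μ^(2)=-2; μ^(3)=-9/2

((1, 0, 0); (0, 0, 2); (1, 1, 0))


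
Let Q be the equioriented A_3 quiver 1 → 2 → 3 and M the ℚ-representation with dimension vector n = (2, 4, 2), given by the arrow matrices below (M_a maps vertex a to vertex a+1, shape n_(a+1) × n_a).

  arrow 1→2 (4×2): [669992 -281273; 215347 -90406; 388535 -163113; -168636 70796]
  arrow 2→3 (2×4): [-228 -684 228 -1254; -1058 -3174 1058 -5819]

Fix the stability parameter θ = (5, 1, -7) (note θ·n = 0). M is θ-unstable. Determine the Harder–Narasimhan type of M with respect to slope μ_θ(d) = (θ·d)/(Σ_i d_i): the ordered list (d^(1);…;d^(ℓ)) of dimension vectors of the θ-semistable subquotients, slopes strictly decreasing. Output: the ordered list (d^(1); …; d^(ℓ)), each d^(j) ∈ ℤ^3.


Barcode: M ≅ I[1,2]^2, I[2,2], I[2,3], I[3,3]. HN layers by μ_θ (4 steps, strictly decreasing):
  μ^(1)=3; μ^(2)=1; μ^(3)=-3; μ^(4)=-7

((2, 2, 0); (0, 1, 0); (0, 1, 1); (0, 0, 1))


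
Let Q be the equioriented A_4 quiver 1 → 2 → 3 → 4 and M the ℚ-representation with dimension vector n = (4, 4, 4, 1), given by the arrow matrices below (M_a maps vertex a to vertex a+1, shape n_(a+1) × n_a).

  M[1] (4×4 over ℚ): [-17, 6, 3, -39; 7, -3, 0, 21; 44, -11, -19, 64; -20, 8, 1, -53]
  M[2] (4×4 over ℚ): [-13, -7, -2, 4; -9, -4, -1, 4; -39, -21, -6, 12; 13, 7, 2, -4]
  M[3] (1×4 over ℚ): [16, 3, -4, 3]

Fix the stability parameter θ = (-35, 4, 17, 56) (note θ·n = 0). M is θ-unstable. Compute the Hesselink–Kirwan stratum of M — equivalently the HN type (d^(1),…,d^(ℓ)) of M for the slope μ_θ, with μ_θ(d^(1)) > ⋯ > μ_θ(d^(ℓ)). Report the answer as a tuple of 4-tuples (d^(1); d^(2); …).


Interval decomposition of M: I[1,2]^2, I[1,3], I[1,4], I[3,3]^2.
HN type (ℓ=4): μ^(1)=56; μ^(2)=17; μ^(3)=4; μ^(4)=-35

((0, 0, 0, 1); (0, 0, 4, 0); (0, 4, 0, 0); (4, 0, 0, 0))


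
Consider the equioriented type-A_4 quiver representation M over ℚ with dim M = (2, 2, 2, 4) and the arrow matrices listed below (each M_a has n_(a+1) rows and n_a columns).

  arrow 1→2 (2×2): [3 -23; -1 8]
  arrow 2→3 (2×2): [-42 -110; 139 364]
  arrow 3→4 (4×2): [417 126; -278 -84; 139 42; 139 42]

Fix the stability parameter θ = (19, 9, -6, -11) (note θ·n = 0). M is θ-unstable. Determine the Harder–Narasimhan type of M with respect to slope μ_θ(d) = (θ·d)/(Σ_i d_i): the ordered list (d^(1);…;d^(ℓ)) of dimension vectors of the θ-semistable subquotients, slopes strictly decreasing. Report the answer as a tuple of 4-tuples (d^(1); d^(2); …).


Interval decomposition of M: I[1,3], I[1,4], I[4,4]^3.
HN type (ℓ=3): μ^(1)=22/3; μ^(2)=11/4; μ^(3)=-11

((1, 1, 1, 0); (1, 1, 1, 1); (0, 0, 0, 3))


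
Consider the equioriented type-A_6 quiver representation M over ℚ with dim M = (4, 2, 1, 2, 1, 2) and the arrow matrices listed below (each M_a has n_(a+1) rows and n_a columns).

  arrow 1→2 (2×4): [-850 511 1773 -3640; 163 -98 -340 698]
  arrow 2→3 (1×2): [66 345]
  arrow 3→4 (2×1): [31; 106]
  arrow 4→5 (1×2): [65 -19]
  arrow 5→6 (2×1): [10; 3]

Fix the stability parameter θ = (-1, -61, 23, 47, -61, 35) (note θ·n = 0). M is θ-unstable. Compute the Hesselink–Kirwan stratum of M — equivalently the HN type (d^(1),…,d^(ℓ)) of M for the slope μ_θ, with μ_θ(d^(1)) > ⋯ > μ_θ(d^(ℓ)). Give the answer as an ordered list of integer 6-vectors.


Barcode: M ≅ I[1,1]^2, I[1,2], I[1,6], I[4,4], I[6,6]. HN layers by μ_θ (5 steps, strictly decreasing):
  μ^(1)=47; μ^(2)=35; μ^(3)=3; μ^(4)=-1; μ^(5)=-31

((0, 0, 0, 1, 0, 0); (0, 0, 0, 0, 0, 2); (0, 0, 1, 1, 1, 0); (2, 0, 0, 0, 0, 0); (2, 2, 0, 0, 0, 0))


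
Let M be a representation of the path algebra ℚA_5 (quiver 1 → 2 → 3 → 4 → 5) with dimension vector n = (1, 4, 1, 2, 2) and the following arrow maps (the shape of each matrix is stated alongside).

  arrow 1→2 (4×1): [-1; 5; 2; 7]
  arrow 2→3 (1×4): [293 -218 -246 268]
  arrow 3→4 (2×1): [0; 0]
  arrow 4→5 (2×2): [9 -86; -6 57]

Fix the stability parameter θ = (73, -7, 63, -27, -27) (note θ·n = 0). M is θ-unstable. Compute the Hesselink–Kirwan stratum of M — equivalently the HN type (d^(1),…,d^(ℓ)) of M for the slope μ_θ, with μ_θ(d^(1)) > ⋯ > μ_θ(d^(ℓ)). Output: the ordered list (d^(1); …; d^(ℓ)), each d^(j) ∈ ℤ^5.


Barcode: M ≅ I[1,3], I[2,2]^3, I[4,5]^2. HN layers by μ_θ (4 steps, strictly decreasing):
  μ^(1)=63; μ^(2)=33; μ^(3)=-7; μ^(4)=-27

((0, 0, 1, 0, 0); (1, 1, 0, 0, 0); (0, 3, 0, 0, 0); (0, 0, 0, 2, 2))


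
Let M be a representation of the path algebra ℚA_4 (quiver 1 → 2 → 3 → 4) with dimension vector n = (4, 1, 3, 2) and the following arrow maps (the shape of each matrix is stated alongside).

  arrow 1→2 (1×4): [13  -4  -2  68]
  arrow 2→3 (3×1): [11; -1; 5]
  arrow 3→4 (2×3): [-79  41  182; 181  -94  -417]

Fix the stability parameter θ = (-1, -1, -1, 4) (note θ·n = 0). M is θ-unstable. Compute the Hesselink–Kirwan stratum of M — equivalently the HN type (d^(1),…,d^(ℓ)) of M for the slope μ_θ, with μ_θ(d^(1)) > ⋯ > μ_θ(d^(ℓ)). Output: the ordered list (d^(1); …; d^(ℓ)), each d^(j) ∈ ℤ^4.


Via rank(M_{q-1}∘⋯∘M_p): M ≅ I[1,1]^3, I[1,3], I[3,4]^2.
μ_θ-semistable layers: μ^(1)=4; μ^(2)=-1

((0, 0, 0, 2); (4, 1, 3, 0))


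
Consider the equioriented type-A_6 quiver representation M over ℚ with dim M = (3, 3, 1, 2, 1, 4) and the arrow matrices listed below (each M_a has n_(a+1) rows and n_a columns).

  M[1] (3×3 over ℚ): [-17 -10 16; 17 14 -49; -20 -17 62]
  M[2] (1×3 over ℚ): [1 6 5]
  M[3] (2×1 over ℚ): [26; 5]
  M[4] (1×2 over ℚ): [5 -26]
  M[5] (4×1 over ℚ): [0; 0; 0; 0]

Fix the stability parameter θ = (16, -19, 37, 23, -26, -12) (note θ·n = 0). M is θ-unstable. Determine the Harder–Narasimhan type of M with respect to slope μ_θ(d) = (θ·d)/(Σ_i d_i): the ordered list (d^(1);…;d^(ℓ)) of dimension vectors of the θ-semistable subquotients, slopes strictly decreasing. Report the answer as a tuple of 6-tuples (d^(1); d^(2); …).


Barcode: M ≅ I[1,2]^2, I[1,4], I[4,5], I[6,6]^4. HN layers by μ_θ (3 steps, strictly decreasing):
  μ^(1)=30; μ^(2)=-3/2; μ^(3)=-12

((0, 0, 1, 1, 0, 0); (3, 3, 0, 1, 1, 0); (0, 0, 0, 0, 0, 4))


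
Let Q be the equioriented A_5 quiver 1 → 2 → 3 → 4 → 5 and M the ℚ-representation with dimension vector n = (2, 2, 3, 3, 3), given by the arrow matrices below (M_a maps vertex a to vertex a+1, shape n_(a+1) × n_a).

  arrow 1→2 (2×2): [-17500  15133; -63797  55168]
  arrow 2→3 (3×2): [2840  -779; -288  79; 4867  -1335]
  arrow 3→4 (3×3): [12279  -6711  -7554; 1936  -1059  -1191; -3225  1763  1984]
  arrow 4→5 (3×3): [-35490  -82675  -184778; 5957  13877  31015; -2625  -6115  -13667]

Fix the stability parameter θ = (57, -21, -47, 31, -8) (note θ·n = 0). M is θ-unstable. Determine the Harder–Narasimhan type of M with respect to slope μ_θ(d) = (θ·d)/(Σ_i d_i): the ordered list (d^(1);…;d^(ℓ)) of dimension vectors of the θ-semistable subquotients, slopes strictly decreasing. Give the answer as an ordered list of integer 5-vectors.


Barcode: M ≅ I[1,3], I[1,5], I[3,4], I[4,5], I[5,5]. HN layers by μ_θ (5 steps, strictly decreasing):
  μ^(1)=31; μ^(2)=23/2; μ^(3)=-11/3; μ^(4)=-8; μ^(5)=-47

((0, 0, 0, 1, 0); (0, 0, 0, 2, 2); (2, 2, 2, 0, 0); (0, 0, 0, 0, 1); (0, 0, 1, 0, 0))


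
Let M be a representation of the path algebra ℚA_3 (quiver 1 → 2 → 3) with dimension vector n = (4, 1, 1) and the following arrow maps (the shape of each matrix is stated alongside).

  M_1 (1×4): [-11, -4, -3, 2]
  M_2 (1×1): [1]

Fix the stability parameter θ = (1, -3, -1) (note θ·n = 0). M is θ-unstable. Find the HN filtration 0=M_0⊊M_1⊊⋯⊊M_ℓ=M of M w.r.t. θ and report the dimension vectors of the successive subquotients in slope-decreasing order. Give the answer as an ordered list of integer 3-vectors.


Barcode: M ≅ I[1,1]^3, I[1,3]. HN layers by μ_θ (2 steps, strictly decreasing):
  μ^(1)=1; μ^(2)=-1

((3, 0, 0); (1, 1, 1))


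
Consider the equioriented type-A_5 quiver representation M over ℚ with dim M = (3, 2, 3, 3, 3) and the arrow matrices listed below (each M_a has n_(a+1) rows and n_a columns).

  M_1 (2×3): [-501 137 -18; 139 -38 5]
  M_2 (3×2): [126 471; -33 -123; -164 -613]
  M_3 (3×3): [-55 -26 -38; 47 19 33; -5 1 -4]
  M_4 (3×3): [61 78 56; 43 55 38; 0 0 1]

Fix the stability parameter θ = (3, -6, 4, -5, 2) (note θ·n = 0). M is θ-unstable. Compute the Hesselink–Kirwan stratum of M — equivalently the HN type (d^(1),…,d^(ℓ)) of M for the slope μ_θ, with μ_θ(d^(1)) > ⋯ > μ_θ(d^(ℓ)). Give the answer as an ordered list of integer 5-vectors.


Via rank(M_{q-1}∘⋯∘M_p): M ≅ I[1,1], I[1,5]^2, I[3,5].
μ_θ-semistable layers: μ^(1)=3; μ^(2)=2; μ^(3)=-1/2; μ^(4)=-3/2

((1, 0, 0, 0, 0); (0, 0, 0, 0, 3); (0, 0, 3, 3, 0); (2, 2, 0, 0, 0))


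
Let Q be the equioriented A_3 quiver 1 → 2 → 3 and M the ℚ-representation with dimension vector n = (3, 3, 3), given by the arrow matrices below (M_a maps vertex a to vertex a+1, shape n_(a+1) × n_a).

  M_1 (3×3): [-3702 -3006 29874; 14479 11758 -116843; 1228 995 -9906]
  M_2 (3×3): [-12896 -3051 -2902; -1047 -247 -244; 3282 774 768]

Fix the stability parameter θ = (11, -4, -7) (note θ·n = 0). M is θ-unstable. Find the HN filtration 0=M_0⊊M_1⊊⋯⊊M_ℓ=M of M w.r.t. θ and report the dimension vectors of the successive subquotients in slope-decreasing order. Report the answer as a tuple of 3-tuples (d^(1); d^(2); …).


Via rank(M_{q-1}∘⋯∘M_p): M ≅ I[1,1], I[1,3]^2, I[2,2], I[3,3].
μ_θ-semistable layers: μ^(1)=11; μ^(2)=0; μ^(3)=-4; μ^(4)=-7

((1, 0, 0); (2, 2, 2); (0, 1, 0); (0, 0, 1))


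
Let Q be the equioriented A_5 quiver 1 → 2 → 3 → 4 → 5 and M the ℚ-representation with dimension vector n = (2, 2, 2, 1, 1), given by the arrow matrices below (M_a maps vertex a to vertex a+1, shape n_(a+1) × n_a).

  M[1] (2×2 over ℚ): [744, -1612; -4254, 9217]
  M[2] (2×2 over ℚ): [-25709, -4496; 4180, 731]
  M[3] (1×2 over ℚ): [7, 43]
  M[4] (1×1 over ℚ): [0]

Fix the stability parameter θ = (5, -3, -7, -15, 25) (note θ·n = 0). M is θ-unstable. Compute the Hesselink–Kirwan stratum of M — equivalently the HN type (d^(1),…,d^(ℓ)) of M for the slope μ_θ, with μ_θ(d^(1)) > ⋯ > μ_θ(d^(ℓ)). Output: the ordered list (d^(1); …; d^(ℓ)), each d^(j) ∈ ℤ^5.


Via rank(M_{q-1}∘⋯∘M_p): M ≅ I[1,1], I[1,4], I[2,3], I[5,5].
μ_θ-semistable layers: μ^(1)=25; μ^(2)=5; μ^(3)=-5

((0, 0, 0, 0, 1); (1, 0, 0, 0, 0); (1, 2, 2, 1, 0))


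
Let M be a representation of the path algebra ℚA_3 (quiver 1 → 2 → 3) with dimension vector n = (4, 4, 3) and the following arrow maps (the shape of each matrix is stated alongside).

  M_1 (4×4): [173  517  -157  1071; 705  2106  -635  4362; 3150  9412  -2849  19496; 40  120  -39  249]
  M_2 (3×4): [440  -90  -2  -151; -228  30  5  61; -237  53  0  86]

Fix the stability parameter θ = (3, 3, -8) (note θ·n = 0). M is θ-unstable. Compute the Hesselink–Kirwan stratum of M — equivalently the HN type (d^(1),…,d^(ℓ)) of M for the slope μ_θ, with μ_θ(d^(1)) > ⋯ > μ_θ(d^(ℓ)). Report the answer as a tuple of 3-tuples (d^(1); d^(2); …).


Via rank(M_{q-1}∘⋯∘M_p): M ≅ I[1,2], I[1,3]^3.
μ_θ-semistable layers: μ^(1)=3; μ^(2)=-2/3

((1, 1, 0); (3, 3, 3))


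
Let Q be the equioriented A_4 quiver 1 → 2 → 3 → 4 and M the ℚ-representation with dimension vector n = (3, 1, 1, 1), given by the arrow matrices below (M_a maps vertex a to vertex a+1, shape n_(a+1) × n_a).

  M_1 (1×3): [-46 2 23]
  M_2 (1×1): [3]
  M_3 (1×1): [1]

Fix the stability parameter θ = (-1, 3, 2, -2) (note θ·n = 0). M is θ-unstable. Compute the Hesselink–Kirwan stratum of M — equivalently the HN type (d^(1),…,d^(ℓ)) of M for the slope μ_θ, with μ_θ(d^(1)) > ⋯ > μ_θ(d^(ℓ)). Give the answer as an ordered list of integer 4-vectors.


Barcode: M ≅ I[1,1]^2, I[1,4]. HN layers by μ_θ (2 steps, strictly decreasing):
  μ^(1)=1; μ^(2)=-1

((0, 1, 1, 1); (3, 0, 0, 0))


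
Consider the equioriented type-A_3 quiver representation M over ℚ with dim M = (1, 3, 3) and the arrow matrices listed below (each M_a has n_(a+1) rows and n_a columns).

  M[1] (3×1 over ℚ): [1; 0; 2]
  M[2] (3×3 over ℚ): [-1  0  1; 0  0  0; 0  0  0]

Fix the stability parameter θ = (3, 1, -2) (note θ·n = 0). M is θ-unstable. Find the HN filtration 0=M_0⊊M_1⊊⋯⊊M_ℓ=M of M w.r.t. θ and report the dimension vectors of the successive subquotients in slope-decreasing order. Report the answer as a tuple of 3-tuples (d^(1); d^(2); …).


Barcode: M ≅ I[1,3], I[2,2]^2, I[3,3]^2. HN layers by μ_θ (3 steps, strictly decreasing):
  μ^(1)=1; μ^(2)=2/3; μ^(3)=-2

((0, 2, 0); (1, 1, 1); (0, 0, 2))


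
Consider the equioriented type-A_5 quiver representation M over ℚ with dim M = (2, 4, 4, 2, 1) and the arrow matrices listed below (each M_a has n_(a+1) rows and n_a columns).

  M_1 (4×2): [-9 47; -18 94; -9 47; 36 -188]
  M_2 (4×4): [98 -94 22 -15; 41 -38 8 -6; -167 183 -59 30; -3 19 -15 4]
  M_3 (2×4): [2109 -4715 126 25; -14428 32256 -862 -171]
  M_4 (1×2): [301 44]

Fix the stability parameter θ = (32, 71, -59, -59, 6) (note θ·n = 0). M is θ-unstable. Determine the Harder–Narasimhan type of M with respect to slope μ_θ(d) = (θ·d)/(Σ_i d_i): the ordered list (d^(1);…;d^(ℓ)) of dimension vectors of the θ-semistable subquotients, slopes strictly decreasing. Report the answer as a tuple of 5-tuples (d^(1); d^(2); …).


Via rank(M_{q-1}∘⋯∘M_p): M ≅ I[1,1], I[1,5], I[2,3]^2, I[2,4].
μ_θ-semistable layers: μ^(1)=32; μ^(2)=6; μ^(3)=-15/4; μ^(4)=-47/3

((1, 0, 0, 0, 0); (0, 2, 2, 0, 1); (1, 1, 1, 1, 0); (0, 1, 1, 1, 0))


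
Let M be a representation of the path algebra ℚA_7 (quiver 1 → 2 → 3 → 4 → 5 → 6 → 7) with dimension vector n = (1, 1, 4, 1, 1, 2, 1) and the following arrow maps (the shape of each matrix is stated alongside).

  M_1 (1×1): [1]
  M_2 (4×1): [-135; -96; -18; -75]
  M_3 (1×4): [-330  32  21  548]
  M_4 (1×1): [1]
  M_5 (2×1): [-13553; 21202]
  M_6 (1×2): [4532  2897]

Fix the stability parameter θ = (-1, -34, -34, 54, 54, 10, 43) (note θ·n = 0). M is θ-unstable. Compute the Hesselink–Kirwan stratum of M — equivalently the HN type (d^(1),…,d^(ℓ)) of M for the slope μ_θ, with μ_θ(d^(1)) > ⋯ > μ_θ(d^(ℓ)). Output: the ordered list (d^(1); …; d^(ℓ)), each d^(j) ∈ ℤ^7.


Interval decomposition of M: I[1,3], I[3,3]^2, I[3,7], I[6,6].
HN type (ℓ=5): μ^(1)=43; μ^(2)=118/3; μ^(3)=10; μ^(4)=-23; μ^(5)=-34

((0, 0, 0, 0, 0, 0, 1); (0, 0, 0, 1, 1, 1, 0); (0, 0, 0, 0, 0, 1, 0); (1, 1, 1, 0, 0, 0, 0); (0, 0, 3, 0, 0, 0, 0))


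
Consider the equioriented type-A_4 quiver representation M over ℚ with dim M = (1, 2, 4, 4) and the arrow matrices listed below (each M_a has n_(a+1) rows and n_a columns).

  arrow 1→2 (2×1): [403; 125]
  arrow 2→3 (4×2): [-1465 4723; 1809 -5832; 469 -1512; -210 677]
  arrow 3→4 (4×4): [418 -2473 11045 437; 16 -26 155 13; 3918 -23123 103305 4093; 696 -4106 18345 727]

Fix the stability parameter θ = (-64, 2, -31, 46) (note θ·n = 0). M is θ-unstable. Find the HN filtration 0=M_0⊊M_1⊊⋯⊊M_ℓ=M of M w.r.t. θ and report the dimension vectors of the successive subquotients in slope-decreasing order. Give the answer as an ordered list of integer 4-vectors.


Interval decomposition of M: I[1,4], I[2,4], I[3,3]^2, I[4,4]^2.
HN type (ℓ=4): μ^(1)=46; μ^(2)=-29/2; μ^(3)=-31; μ^(4)=-64

((0, 0, 0, 4); (0, 2, 2, 0); (0, 0, 2, 0); (1, 0, 0, 0))


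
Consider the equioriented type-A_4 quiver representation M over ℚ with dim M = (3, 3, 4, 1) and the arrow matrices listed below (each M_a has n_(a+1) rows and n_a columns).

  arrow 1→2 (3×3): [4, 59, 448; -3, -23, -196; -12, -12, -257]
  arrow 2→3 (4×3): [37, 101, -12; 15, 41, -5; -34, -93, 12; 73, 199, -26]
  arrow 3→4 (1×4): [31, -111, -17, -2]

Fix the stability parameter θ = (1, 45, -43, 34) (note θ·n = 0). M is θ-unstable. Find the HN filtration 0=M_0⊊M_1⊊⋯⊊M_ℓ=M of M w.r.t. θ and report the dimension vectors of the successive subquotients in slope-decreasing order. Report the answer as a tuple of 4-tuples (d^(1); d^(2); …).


Barcode: M ≅ I[1,3]^2, I[1,4], I[3,3]. HN layers by μ_θ (3 steps, strictly decreasing):
  μ^(1)=34; μ^(2)=1; μ^(3)=-43

((0, 0, 0, 1); (3, 3, 3, 0); (0, 0, 1, 0))


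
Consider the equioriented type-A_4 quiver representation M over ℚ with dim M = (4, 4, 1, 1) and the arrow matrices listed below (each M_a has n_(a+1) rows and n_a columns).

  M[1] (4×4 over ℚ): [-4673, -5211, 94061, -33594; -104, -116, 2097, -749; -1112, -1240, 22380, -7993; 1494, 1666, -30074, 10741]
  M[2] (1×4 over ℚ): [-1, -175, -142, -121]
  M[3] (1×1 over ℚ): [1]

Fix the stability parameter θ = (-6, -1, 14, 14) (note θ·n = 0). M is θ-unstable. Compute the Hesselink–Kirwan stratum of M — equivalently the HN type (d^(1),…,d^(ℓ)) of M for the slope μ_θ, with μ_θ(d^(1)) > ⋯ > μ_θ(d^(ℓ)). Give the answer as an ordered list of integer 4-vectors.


Via rank(M_{q-1}∘⋯∘M_p): M ≅ I[1,1], I[1,2]^2, I[1,4], I[2,2].
μ_θ-semistable layers: μ^(1)=14; μ^(2)=-1; μ^(3)=-6

((0, 0, 1, 1); (0, 4, 0, 0); (4, 0, 0, 0))


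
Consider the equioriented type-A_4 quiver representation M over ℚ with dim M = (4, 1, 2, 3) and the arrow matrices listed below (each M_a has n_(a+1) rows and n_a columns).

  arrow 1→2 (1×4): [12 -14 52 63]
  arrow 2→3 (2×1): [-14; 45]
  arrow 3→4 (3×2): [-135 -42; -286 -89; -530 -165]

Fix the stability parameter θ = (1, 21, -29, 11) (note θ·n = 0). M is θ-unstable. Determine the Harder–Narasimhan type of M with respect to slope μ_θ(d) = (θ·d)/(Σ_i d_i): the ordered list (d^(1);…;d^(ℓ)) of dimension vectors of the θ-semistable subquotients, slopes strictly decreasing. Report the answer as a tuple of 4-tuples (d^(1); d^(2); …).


Via rank(M_{q-1}∘⋯∘M_p): M ≅ I[1,1]^3, I[1,4], I[3,4], I[4,4].
μ_θ-semistable layers: μ^(1)=11; μ^(2)=1; μ^(3)=-7/3; μ^(4)=-29

((0, 0, 0, 3); (3, 0, 0, 0); (1, 1, 1, 0); (0, 0, 1, 0))


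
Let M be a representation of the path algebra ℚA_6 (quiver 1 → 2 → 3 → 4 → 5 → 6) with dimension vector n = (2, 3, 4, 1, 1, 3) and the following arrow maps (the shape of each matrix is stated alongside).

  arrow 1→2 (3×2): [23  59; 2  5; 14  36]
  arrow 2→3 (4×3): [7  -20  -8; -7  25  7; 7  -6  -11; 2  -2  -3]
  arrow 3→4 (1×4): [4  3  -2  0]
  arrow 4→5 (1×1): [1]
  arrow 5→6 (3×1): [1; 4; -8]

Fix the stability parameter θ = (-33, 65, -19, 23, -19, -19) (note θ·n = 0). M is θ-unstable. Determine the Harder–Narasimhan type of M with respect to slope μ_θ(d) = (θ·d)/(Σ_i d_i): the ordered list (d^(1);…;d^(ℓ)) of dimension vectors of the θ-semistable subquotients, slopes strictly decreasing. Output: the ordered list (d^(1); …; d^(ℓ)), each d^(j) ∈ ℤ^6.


Via rank(M_{q-1}∘⋯∘M_p): M ≅ I[1,3], I[1,6], I[2,3], I[3,3], I[6,6]^2.
μ_θ-semistable layers: μ^(1)=23; μ^(2)=31/5; μ^(3)=-19; μ^(4)=-33

((0, 2, 2, 0, 0, 0); (0, 1, 1, 1, 1, 1); (0, 0, 1, 0, 0, 2); (2, 0, 0, 0, 0, 0))


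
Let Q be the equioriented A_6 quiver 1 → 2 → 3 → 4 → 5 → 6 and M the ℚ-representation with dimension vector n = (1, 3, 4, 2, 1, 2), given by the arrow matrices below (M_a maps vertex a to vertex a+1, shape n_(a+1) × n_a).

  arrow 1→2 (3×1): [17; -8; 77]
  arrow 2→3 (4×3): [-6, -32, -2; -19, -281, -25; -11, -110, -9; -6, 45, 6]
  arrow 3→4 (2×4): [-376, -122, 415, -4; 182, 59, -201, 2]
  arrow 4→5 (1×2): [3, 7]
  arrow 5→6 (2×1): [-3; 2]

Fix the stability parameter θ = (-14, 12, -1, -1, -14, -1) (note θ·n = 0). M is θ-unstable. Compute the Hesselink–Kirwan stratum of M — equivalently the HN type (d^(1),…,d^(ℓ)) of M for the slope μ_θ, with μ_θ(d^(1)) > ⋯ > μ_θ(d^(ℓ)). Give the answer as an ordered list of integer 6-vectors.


Via rank(M_{q-1}∘⋯∘M_p): M ≅ I[1,2], I[2,4], I[2,6], I[3,3]^2, I[6,6].
μ_θ-semistable layers: μ^(1)=12; μ^(2)=10/3; μ^(3)=-1; μ^(4)=-14

((0, 1, 0, 0, 0, 0); (0, 1, 1, 1, 0, 0); (0, 1, 3, 1, 1, 2); (1, 0, 0, 0, 0, 0))


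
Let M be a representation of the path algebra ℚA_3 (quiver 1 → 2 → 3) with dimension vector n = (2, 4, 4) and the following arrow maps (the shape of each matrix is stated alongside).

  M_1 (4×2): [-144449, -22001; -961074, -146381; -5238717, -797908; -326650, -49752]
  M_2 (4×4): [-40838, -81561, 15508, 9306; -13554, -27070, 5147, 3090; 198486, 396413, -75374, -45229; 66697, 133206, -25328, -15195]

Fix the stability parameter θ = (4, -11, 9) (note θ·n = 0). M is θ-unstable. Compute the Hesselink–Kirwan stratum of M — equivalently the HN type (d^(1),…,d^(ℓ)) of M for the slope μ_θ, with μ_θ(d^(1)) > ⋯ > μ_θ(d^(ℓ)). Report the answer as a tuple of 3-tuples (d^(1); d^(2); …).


Barcode: M ≅ I[1,3]^2, I[2,3]^2. HN layers by μ_θ (3 steps, strictly decreasing):
  μ^(1)=9; μ^(2)=-7/2; μ^(3)=-11

((0, 0, 4); (2, 2, 0); (0, 2, 0))


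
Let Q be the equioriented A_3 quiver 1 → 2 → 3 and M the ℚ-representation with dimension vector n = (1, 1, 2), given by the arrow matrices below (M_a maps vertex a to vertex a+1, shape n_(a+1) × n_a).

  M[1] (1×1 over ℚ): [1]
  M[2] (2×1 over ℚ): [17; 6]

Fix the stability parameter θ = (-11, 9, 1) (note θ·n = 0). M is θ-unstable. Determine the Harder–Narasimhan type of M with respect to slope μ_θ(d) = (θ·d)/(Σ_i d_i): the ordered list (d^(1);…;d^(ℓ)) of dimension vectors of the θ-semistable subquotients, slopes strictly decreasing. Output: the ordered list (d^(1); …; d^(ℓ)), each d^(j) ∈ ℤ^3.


Interval decomposition of M: I[1,3], I[3,3].
HN type (ℓ=3): μ^(1)=5; μ^(2)=1; μ^(3)=-11

((0, 1, 1); (0, 0, 1); (1, 0, 0))


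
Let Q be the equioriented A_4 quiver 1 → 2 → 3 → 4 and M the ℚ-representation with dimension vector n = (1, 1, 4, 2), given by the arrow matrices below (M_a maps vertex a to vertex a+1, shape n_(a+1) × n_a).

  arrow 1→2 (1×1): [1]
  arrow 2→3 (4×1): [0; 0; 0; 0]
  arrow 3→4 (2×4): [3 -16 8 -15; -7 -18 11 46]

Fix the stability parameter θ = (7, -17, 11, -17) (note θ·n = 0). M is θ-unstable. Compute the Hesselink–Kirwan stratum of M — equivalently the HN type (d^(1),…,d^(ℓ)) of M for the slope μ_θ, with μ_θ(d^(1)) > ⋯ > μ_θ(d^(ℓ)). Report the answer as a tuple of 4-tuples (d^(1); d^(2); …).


Barcode: M ≅ I[1,2], I[3,3]^2, I[3,4]^2. HN layers by μ_θ (3 steps, strictly decreasing):
  μ^(1)=11; μ^(2)=-3; μ^(3)=-5

((0, 0, 2, 0); (0, 0, 2, 2); (1, 1, 0, 0))


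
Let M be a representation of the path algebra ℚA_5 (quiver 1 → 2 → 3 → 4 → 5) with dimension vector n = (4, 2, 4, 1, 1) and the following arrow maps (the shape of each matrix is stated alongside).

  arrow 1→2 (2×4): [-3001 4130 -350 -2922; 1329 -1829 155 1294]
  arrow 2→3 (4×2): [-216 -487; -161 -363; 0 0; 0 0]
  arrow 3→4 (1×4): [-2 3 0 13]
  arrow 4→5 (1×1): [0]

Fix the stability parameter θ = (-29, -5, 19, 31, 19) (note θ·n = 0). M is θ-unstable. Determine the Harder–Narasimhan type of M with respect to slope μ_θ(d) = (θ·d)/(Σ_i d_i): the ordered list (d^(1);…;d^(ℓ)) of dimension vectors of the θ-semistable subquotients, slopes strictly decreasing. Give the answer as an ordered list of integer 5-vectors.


Barcode: M ≅ I[1,1]^2, I[1,3], I[1,4], I[3,3]^2, I[5,5]. HN layers by μ_θ (4 steps, strictly decreasing):
  μ^(1)=31; μ^(2)=19; μ^(3)=-5; μ^(4)=-29

((0, 0, 0, 1, 0); (0, 0, 4, 0, 1); (0, 2, 0, 0, 0); (4, 0, 0, 0, 0))


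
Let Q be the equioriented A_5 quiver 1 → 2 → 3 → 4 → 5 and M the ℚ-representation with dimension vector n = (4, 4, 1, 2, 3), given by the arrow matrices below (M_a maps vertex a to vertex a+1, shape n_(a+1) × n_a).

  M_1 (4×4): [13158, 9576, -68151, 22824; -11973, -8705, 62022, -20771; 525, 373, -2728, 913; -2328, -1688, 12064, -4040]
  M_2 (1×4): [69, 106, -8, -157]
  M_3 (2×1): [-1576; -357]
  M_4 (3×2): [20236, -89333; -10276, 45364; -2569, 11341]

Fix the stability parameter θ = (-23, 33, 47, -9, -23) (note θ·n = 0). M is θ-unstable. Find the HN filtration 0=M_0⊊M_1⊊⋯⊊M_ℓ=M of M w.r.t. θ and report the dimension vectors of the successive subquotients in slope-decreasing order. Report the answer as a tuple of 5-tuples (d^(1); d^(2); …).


Via rank(M_{q-1}∘⋯∘M_p): M ≅ I[1,1], I[1,2]^2, I[1,5], I[2,2], I[4,5], I[5,5].
μ_θ-semistable layers: μ^(1)=33; μ^(2)=12; μ^(3)=-16; μ^(4)=-23

((0, 3, 0, 0, 0); (0, 1, 1, 1, 1); (0, 0, 0, 1, 1); (4, 0, 0, 0, 1))


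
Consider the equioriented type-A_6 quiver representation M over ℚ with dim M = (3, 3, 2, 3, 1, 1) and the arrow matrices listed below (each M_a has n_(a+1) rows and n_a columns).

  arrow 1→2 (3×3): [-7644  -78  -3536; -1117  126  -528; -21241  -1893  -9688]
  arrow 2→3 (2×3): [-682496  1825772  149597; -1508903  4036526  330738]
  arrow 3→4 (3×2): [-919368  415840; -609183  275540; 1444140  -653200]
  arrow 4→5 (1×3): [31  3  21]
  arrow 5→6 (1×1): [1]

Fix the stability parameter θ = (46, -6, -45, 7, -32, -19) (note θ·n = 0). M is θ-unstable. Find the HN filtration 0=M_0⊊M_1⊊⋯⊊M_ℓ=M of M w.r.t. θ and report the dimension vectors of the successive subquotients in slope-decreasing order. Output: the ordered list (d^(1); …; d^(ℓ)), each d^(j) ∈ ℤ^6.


Via rank(M_{q-1}∘⋯∘M_p): M ≅ I[1,1], I[1,2], I[1,6], I[2,3], I[4,4]^2.
μ_θ-semistable layers: μ^(1)=46; μ^(2)=20; μ^(3)=7; μ^(4)=-49/6; μ^(5)=-51/2

((1, 0, 0, 0, 0, 0); (1, 1, 0, 0, 0, 0); (0, 0, 0, 2, 0, 0); (1, 1, 1, 1, 1, 1); (0, 1, 1, 0, 0, 0))


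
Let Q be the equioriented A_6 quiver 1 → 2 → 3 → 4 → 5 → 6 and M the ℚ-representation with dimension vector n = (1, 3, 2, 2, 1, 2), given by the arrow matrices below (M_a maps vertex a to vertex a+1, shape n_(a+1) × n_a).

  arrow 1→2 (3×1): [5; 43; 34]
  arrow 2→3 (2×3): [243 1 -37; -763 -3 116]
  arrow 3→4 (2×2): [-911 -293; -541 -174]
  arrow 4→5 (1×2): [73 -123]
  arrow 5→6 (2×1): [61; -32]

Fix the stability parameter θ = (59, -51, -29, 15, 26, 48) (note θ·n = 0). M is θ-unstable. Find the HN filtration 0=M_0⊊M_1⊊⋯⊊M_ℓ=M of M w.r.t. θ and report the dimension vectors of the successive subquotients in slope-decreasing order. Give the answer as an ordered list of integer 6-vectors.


Interval decomposition of M: I[1,2], I[2,4], I[2,6], I[6,6].
HN type (ℓ=6): μ^(1)=48; μ^(2)=26; μ^(3)=15; μ^(4)=4; μ^(5)=-29; μ^(6)=-51

((0, 0, 0, 0, 0, 2); (0, 0, 0, 0, 1, 0); (0, 0, 0, 2, 0, 0); (1, 1, 0, 0, 0, 0); (0, 0, 2, 0, 0, 0); (0, 2, 0, 0, 0, 0))


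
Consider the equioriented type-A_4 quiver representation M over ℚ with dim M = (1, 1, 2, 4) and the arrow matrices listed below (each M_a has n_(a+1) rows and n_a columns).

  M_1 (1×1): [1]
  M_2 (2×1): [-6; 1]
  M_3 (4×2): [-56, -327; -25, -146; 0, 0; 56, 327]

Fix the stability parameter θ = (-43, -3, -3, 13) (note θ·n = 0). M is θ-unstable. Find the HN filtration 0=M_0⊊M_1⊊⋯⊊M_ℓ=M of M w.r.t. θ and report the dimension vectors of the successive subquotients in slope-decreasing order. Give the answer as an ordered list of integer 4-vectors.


Barcode: M ≅ I[1,4], I[3,4], I[4,4]^2. HN layers by μ_θ (3 steps, strictly decreasing):
  μ^(1)=13; μ^(2)=-3; μ^(3)=-43

((0, 0, 0, 4); (0, 1, 2, 0); (1, 0, 0, 0))


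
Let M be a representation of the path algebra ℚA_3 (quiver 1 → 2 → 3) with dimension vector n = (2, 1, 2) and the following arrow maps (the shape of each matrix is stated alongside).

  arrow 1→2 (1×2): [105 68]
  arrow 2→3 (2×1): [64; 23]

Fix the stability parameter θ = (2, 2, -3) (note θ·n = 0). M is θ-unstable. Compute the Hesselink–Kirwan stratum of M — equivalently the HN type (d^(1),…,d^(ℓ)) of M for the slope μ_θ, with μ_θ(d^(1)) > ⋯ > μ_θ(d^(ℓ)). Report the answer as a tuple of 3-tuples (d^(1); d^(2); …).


Via rank(M_{q-1}∘⋯∘M_p): M ≅ I[1,1], I[1,3], I[3,3].
μ_θ-semistable layers: μ^(1)=2; μ^(2)=1/3; μ^(3)=-3

((1, 0, 0); (1, 1, 1); (0, 0, 1))


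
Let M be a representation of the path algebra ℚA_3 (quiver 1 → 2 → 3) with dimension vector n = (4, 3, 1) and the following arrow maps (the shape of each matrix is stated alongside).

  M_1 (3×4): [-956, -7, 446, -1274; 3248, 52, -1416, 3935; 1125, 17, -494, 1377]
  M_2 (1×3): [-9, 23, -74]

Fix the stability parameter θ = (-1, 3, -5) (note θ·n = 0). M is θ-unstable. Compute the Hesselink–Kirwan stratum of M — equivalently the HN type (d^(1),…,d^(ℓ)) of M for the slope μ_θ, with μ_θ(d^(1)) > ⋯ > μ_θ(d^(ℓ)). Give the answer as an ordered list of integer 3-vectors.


Barcode: M ≅ I[1,1], I[1,2]^2, I[1,3]. HN layers by μ_θ (2 steps, strictly decreasing):
  μ^(1)=3; μ^(2)=-1

((0, 2, 0); (4, 1, 1))


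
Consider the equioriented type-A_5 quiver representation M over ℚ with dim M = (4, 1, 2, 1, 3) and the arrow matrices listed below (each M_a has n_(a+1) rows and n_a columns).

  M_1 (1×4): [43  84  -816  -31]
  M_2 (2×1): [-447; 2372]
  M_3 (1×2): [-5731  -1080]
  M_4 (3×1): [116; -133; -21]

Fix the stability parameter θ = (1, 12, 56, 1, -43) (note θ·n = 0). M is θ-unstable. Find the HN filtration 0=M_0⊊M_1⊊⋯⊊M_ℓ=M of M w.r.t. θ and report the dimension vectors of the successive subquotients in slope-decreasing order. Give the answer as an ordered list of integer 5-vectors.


Via rank(M_{q-1}∘⋯∘M_p): M ≅ I[1,1]^3, I[1,5], I[3,3], I[5,5]^2.
μ_θ-semistable layers: μ^(1)=56; μ^(2)=13/2; μ^(3)=1; μ^(4)=-43

((0, 0, 1, 0, 0); (0, 1, 1, 1, 1); (4, 0, 0, 0, 0); (0, 0, 0, 0, 2))


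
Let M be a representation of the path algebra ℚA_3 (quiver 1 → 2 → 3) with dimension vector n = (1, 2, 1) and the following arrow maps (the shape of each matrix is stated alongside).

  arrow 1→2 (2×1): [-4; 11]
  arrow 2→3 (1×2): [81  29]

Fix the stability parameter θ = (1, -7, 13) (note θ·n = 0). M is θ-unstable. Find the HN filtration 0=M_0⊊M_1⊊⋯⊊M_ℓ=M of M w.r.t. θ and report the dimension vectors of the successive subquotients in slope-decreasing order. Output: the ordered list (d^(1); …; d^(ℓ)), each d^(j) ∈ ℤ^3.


Barcode: M ≅ I[1,3], I[2,2]. HN layers by μ_θ (3 steps, strictly decreasing):
  μ^(1)=13; μ^(2)=-3; μ^(3)=-7

((0, 0, 1); (1, 1, 0); (0, 1, 0))


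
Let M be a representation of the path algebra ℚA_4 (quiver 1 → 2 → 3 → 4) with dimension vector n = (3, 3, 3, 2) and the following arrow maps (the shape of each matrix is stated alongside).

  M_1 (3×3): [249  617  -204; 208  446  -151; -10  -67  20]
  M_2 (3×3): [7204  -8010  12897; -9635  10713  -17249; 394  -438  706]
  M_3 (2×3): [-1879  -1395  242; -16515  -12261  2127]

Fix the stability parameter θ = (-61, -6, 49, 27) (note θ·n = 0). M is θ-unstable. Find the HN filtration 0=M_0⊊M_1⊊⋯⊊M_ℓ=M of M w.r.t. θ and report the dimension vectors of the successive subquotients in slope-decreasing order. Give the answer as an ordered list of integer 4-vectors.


Barcode: M ≅ I[1,2], I[1,3], I[1,4], I[3,4]. HN layers by μ_θ (4 steps, strictly decreasing):
  μ^(1)=49; μ^(2)=38; μ^(3)=-6; μ^(4)=-61

((0, 0, 1, 0); (0, 0, 2, 2); (0, 3, 0, 0); (3, 0, 0, 0))


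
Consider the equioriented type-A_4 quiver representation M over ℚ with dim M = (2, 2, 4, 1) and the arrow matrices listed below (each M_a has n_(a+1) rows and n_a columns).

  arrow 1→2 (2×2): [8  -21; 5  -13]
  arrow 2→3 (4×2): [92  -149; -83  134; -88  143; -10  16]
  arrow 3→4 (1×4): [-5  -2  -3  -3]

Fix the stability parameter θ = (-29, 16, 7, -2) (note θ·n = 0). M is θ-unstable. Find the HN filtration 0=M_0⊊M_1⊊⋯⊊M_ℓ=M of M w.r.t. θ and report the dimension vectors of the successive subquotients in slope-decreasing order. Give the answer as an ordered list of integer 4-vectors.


Via rank(M_{q-1}∘⋯∘M_p): M ≅ I[1,3]^2, I[3,3], I[3,4].
μ_θ-semistable layers: μ^(1)=23/2; μ^(2)=7; μ^(3)=5/2; μ^(4)=-29

((0, 2, 2, 0); (0, 0, 1, 0); (0, 0, 1, 1); (2, 0, 0, 0))


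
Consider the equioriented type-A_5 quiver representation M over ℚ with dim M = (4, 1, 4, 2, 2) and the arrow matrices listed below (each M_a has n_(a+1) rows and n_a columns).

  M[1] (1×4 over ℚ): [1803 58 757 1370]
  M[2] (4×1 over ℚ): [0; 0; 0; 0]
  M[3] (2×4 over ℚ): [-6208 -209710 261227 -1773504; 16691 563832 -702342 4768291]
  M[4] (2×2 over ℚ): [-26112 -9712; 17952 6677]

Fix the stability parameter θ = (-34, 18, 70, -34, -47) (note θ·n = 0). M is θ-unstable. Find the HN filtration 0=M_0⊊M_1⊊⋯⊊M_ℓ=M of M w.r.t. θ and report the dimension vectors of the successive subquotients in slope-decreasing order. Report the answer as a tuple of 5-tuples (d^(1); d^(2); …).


Barcode: M ≅ I[1,1]^3, I[1,2], I[3,3]^2, I[3,4], I[3,5], I[5,5]. HN layers by μ_θ (5 steps, strictly decreasing):
  μ^(1)=70; μ^(2)=18; μ^(3)=-11/3; μ^(4)=-34; μ^(5)=-47

((0, 0, 2, 0, 0); (0, 1, 1, 1, 0); (0, 0, 1, 1, 1); (4, 0, 0, 0, 0); (0, 0, 0, 0, 1))


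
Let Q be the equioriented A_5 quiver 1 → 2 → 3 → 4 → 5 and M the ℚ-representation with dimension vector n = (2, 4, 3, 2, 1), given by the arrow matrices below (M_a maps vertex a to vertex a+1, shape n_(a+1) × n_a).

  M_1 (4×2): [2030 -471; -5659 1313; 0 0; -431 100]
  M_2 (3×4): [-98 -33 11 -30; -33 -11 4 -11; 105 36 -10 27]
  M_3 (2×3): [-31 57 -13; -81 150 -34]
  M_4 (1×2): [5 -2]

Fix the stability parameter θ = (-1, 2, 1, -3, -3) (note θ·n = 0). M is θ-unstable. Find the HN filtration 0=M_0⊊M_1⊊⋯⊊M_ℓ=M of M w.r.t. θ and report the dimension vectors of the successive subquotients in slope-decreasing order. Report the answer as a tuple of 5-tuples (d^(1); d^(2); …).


Barcode: M ≅ I[1,2], I[1,5], I[2,3], I[2,4]. HN layers by μ_θ (5 steps, strictly decreasing):
  μ^(1)=2; μ^(2)=3/2; μ^(3)=0; μ^(4)=-3/4; μ^(5)=-1

((0, 1, 0, 0, 0); (0, 1, 1, 0, 0); (0, 1, 1, 1, 0); (0, 1, 1, 1, 1); (2, 0, 0, 0, 0))


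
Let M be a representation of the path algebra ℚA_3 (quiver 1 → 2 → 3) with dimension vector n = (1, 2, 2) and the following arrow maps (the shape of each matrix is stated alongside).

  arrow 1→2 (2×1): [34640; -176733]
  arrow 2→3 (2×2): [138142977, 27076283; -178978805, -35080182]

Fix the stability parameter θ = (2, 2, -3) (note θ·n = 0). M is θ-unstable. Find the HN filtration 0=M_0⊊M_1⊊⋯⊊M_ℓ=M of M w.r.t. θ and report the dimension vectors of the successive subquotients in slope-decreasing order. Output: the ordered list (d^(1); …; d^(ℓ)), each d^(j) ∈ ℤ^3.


Via rank(M_{q-1}∘⋯∘M_p): M ≅ I[1,3], I[2,3].
μ_θ-semistable layers: μ^(1)=1/3; μ^(2)=-1/2

((1, 1, 1); (0, 1, 1))


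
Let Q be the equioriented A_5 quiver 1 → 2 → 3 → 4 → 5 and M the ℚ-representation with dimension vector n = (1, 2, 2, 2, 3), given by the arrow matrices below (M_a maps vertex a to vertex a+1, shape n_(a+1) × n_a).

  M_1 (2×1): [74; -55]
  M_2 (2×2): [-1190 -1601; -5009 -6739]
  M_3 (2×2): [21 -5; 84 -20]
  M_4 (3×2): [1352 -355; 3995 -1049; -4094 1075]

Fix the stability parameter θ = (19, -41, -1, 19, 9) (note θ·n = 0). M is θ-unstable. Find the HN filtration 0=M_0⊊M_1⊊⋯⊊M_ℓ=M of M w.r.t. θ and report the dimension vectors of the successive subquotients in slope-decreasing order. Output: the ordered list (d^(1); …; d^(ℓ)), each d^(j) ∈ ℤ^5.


Interval decomposition of M: I[1,3], I[2,5], I[4,5], I[5,5].
HN type (ℓ=5): μ^(1)=14; μ^(2)=9; μ^(3)=-1; μ^(4)=-11; μ^(5)=-41

((0, 0, 0, 2, 2); (0, 0, 0, 0, 1); (0, 0, 2, 0, 0); (1, 1, 0, 0, 0); (0, 1, 0, 0, 0))


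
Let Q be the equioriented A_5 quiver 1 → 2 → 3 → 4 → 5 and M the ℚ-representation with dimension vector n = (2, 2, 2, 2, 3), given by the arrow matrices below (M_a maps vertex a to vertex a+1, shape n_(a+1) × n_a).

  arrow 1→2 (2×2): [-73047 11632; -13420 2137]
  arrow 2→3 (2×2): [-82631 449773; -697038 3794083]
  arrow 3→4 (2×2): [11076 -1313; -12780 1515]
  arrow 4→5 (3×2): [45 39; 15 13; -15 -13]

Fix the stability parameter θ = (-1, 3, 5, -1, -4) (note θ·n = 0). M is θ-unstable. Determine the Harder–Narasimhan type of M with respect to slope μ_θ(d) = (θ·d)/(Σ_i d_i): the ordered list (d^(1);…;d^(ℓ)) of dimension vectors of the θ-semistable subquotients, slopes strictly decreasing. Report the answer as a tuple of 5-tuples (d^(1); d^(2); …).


Via rank(M_{q-1}∘⋯∘M_p): M ≅ I[1,3], I[1,4], I[4,5], I[5,5]^2.
μ_θ-semistable layers: μ^(1)=5; μ^(2)=3; μ^(3)=7/3; μ^(4)=-1; μ^(5)=-5/2; μ^(6)=-4

((0, 0, 1, 0, 0); (0, 1, 0, 0, 0); (0, 1, 1, 1, 0); (2, 0, 0, 0, 0); (0, 0, 0, 1, 1); (0, 0, 0, 0, 2))
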